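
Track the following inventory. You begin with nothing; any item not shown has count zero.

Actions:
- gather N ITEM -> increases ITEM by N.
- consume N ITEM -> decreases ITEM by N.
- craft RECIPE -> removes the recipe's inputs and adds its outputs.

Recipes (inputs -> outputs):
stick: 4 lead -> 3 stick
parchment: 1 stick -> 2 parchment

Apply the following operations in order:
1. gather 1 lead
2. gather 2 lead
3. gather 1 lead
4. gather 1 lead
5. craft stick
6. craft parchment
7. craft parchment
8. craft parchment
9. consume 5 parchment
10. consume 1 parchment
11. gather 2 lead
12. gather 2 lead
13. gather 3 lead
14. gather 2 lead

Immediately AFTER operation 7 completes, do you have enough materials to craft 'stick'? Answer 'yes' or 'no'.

Answer: no

Derivation:
After 1 (gather 1 lead): lead=1
After 2 (gather 2 lead): lead=3
After 3 (gather 1 lead): lead=4
After 4 (gather 1 lead): lead=5
After 5 (craft stick): lead=1 stick=3
After 6 (craft parchment): lead=1 parchment=2 stick=2
After 7 (craft parchment): lead=1 parchment=4 stick=1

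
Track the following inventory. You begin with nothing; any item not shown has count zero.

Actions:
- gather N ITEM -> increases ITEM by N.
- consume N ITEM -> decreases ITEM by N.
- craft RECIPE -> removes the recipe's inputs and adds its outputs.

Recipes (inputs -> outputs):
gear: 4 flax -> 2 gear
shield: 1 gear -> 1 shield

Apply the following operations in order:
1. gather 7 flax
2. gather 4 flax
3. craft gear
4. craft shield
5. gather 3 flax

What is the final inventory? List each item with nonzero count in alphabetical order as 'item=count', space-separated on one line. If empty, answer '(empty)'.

Answer: flax=10 gear=1 shield=1

Derivation:
After 1 (gather 7 flax): flax=7
After 2 (gather 4 flax): flax=11
After 3 (craft gear): flax=7 gear=2
After 4 (craft shield): flax=7 gear=1 shield=1
After 5 (gather 3 flax): flax=10 gear=1 shield=1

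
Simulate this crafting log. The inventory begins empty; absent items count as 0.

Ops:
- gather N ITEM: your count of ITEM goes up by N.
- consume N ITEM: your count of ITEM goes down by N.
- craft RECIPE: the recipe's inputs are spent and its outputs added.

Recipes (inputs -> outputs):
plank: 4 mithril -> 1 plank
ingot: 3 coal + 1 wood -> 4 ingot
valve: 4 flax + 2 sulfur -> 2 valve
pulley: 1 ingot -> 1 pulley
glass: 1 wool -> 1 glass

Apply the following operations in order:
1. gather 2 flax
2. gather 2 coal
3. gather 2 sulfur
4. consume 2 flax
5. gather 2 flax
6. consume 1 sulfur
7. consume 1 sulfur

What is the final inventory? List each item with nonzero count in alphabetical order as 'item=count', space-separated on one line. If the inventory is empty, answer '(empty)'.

After 1 (gather 2 flax): flax=2
After 2 (gather 2 coal): coal=2 flax=2
After 3 (gather 2 sulfur): coal=2 flax=2 sulfur=2
After 4 (consume 2 flax): coal=2 sulfur=2
After 5 (gather 2 flax): coal=2 flax=2 sulfur=2
After 6 (consume 1 sulfur): coal=2 flax=2 sulfur=1
After 7 (consume 1 sulfur): coal=2 flax=2

Answer: coal=2 flax=2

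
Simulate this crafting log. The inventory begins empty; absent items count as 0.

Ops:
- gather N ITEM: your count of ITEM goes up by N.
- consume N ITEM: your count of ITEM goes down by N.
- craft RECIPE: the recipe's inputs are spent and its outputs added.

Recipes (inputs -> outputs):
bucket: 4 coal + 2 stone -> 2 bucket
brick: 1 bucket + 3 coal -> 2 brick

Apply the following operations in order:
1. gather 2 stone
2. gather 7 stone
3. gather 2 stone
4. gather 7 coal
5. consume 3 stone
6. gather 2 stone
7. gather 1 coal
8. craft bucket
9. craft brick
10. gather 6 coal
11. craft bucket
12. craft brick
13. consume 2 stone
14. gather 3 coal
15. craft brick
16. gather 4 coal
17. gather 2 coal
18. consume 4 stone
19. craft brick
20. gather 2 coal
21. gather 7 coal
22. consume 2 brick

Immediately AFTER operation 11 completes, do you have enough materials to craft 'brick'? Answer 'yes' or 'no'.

Answer: yes

Derivation:
After 1 (gather 2 stone): stone=2
After 2 (gather 7 stone): stone=9
After 3 (gather 2 stone): stone=11
After 4 (gather 7 coal): coal=7 stone=11
After 5 (consume 3 stone): coal=7 stone=8
After 6 (gather 2 stone): coal=7 stone=10
After 7 (gather 1 coal): coal=8 stone=10
After 8 (craft bucket): bucket=2 coal=4 stone=8
After 9 (craft brick): brick=2 bucket=1 coal=1 stone=8
After 10 (gather 6 coal): brick=2 bucket=1 coal=7 stone=8
After 11 (craft bucket): brick=2 bucket=3 coal=3 stone=6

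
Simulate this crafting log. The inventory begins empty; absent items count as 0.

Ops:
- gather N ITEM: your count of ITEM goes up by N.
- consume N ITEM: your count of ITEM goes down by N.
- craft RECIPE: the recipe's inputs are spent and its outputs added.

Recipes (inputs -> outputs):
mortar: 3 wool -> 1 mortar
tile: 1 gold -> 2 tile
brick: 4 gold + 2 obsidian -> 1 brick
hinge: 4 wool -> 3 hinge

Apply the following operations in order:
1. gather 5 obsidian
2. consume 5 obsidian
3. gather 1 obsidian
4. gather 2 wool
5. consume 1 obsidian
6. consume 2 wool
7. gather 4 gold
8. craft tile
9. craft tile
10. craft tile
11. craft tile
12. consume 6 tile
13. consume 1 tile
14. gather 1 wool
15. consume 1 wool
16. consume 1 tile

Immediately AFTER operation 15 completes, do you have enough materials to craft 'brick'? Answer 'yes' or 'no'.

Answer: no

Derivation:
After 1 (gather 5 obsidian): obsidian=5
After 2 (consume 5 obsidian): (empty)
After 3 (gather 1 obsidian): obsidian=1
After 4 (gather 2 wool): obsidian=1 wool=2
After 5 (consume 1 obsidian): wool=2
After 6 (consume 2 wool): (empty)
After 7 (gather 4 gold): gold=4
After 8 (craft tile): gold=3 tile=2
After 9 (craft tile): gold=2 tile=4
After 10 (craft tile): gold=1 tile=6
After 11 (craft tile): tile=8
After 12 (consume 6 tile): tile=2
After 13 (consume 1 tile): tile=1
After 14 (gather 1 wool): tile=1 wool=1
After 15 (consume 1 wool): tile=1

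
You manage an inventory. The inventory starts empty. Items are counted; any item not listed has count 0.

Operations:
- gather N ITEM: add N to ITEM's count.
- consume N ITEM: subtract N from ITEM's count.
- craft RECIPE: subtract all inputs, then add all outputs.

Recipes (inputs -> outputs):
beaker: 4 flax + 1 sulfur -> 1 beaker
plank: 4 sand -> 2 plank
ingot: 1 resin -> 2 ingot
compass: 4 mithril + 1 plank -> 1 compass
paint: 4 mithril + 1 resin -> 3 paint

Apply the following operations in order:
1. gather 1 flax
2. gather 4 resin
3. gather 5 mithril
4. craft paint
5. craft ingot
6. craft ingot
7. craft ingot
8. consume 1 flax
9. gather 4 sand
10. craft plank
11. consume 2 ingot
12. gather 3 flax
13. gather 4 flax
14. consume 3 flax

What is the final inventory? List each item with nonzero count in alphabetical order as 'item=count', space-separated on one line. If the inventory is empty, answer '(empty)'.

After 1 (gather 1 flax): flax=1
After 2 (gather 4 resin): flax=1 resin=4
After 3 (gather 5 mithril): flax=1 mithril=5 resin=4
After 4 (craft paint): flax=1 mithril=1 paint=3 resin=3
After 5 (craft ingot): flax=1 ingot=2 mithril=1 paint=3 resin=2
After 6 (craft ingot): flax=1 ingot=4 mithril=1 paint=3 resin=1
After 7 (craft ingot): flax=1 ingot=6 mithril=1 paint=3
After 8 (consume 1 flax): ingot=6 mithril=1 paint=3
After 9 (gather 4 sand): ingot=6 mithril=1 paint=3 sand=4
After 10 (craft plank): ingot=6 mithril=1 paint=3 plank=2
After 11 (consume 2 ingot): ingot=4 mithril=1 paint=3 plank=2
After 12 (gather 3 flax): flax=3 ingot=4 mithril=1 paint=3 plank=2
After 13 (gather 4 flax): flax=7 ingot=4 mithril=1 paint=3 plank=2
After 14 (consume 3 flax): flax=4 ingot=4 mithril=1 paint=3 plank=2

Answer: flax=4 ingot=4 mithril=1 paint=3 plank=2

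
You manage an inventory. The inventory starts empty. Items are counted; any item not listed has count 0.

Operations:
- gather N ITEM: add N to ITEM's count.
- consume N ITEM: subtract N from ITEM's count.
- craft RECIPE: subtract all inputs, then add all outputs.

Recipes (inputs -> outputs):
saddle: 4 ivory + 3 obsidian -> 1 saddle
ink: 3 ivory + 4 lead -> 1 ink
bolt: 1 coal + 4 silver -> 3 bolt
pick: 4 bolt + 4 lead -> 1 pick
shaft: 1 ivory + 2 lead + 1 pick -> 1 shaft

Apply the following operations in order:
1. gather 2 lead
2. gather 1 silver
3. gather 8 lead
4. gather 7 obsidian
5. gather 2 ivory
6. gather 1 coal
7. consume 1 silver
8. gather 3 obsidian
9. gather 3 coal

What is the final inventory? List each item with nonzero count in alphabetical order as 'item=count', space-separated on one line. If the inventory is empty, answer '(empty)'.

After 1 (gather 2 lead): lead=2
After 2 (gather 1 silver): lead=2 silver=1
After 3 (gather 8 lead): lead=10 silver=1
After 4 (gather 7 obsidian): lead=10 obsidian=7 silver=1
After 5 (gather 2 ivory): ivory=2 lead=10 obsidian=7 silver=1
After 6 (gather 1 coal): coal=1 ivory=2 lead=10 obsidian=7 silver=1
After 7 (consume 1 silver): coal=1 ivory=2 lead=10 obsidian=7
After 8 (gather 3 obsidian): coal=1 ivory=2 lead=10 obsidian=10
After 9 (gather 3 coal): coal=4 ivory=2 lead=10 obsidian=10

Answer: coal=4 ivory=2 lead=10 obsidian=10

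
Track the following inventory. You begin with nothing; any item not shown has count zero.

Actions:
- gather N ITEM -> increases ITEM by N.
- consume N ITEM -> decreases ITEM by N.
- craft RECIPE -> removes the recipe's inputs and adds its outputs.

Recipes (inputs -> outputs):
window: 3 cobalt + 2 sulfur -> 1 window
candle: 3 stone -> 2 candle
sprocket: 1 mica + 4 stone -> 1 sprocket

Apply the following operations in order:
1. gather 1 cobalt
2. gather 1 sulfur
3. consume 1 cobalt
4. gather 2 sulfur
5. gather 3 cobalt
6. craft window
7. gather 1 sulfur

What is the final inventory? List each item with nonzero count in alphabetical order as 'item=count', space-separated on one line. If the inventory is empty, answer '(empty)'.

Answer: sulfur=2 window=1

Derivation:
After 1 (gather 1 cobalt): cobalt=1
After 2 (gather 1 sulfur): cobalt=1 sulfur=1
After 3 (consume 1 cobalt): sulfur=1
After 4 (gather 2 sulfur): sulfur=3
After 5 (gather 3 cobalt): cobalt=3 sulfur=3
After 6 (craft window): sulfur=1 window=1
After 7 (gather 1 sulfur): sulfur=2 window=1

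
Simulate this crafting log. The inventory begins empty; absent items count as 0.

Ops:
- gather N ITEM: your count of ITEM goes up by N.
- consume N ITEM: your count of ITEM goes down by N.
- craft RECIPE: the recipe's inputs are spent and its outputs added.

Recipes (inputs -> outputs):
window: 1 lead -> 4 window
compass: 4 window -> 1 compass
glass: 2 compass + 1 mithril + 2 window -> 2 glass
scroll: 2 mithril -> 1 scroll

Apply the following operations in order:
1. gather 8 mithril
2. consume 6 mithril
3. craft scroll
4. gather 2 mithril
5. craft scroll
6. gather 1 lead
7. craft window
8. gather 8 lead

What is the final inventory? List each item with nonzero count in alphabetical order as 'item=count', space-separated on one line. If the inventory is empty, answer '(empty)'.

Answer: lead=8 scroll=2 window=4

Derivation:
After 1 (gather 8 mithril): mithril=8
After 2 (consume 6 mithril): mithril=2
After 3 (craft scroll): scroll=1
After 4 (gather 2 mithril): mithril=2 scroll=1
After 5 (craft scroll): scroll=2
After 6 (gather 1 lead): lead=1 scroll=2
After 7 (craft window): scroll=2 window=4
After 8 (gather 8 lead): lead=8 scroll=2 window=4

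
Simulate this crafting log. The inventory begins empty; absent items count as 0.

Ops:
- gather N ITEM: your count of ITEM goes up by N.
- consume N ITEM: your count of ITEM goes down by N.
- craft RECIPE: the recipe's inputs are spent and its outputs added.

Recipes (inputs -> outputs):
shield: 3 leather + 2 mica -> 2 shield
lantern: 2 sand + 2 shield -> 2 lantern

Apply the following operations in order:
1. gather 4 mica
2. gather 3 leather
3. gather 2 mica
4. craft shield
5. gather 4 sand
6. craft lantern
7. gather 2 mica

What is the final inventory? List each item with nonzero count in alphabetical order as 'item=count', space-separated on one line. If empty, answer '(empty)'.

After 1 (gather 4 mica): mica=4
After 2 (gather 3 leather): leather=3 mica=4
After 3 (gather 2 mica): leather=3 mica=6
After 4 (craft shield): mica=4 shield=2
After 5 (gather 4 sand): mica=4 sand=4 shield=2
After 6 (craft lantern): lantern=2 mica=4 sand=2
After 7 (gather 2 mica): lantern=2 mica=6 sand=2

Answer: lantern=2 mica=6 sand=2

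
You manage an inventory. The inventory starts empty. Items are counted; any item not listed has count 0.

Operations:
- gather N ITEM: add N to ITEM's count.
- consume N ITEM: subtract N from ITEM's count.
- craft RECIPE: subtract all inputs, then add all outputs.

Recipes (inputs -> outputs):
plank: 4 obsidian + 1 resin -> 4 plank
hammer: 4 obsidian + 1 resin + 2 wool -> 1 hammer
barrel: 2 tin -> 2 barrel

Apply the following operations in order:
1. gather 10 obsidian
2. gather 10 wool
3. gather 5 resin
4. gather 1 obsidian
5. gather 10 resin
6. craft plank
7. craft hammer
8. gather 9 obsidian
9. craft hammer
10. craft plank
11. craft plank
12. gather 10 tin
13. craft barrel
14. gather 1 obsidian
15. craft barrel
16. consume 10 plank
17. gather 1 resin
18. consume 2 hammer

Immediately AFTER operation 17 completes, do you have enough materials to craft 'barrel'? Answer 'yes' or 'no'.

Answer: yes

Derivation:
After 1 (gather 10 obsidian): obsidian=10
After 2 (gather 10 wool): obsidian=10 wool=10
After 3 (gather 5 resin): obsidian=10 resin=5 wool=10
After 4 (gather 1 obsidian): obsidian=11 resin=5 wool=10
After 5 (gather 10 resin): obsidian=11 resin=15 wool=10
After 6 (craft plank): obsidian=7 plank=4 resin=14 wool=10
After 7 (craft hammer): hammer=1 obsidian=3 plank=4 resin=13 wool=8
After 8 (gather 9 obsidian): hammer=1 obsidian=12 plank=4 resin=13 wool=8
After 9 (craft hammer): hammer=2 obsidian=8 plank=4 resin=12 wool=6
After 10 (craft plank): hammer=2 obsidian=4 plank=8 resin=11 wool=6
After 11 (craft plank): hammer=2 plank=12 resin=10 wool=6
After 12 (gather 10 tin): hammer=2 plank=12 resin=10 tin=10 wool=6
After 13 (craft barrel): barrel=2 hammer=2 plank=12 resin=10 tin=8 wool=6
After 14 (gather 1 obsidian): barrel=2 hammer=2 obsidian=1 plank=12 resin=10 tin=8 wool=6
After 15 (craft barrel): barrel=4 hammer=2 obsidian=1 plank=12 resin=10 tin=6 wool=6
After 16 (consume 10 plank): barrel=4 hammer=2 obsidian=1 plank=2 resin=10 tin=6 wool=6
After 17 (gather 1 resin): barrel=4 hammer=2 obsidian=1 plank=2 resin=11 tin=6 wool=6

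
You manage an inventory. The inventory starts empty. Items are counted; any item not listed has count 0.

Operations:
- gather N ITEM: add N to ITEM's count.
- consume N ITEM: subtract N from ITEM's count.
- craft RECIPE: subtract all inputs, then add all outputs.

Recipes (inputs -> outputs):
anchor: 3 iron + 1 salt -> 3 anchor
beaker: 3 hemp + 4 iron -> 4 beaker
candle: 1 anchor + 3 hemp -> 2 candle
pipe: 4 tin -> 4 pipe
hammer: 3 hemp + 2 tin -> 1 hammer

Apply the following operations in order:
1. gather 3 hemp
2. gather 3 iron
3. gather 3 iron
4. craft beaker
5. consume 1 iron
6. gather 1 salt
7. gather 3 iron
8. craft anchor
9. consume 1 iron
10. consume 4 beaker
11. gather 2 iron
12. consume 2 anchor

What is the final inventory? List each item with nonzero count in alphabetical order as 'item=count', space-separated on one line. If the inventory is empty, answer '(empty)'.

After 1 (gather 3 hemp): hemp=3
After 2 (gather 3 iron): hemp=3 iron=3
After 3 (gather 3 iron): hemp=3 iron=6
After 4 (craft beaker): beaker=4 iron=2
After 5 (consume 1 iron): beaker=4 iron=1
After 6 (gather 1 salt): beaker=4 iron=1 salt=1
After 7 (gather 3 iron): beaker=4 iron=4 salt=1
After 8 (craft anchor): anchor=3 beaker=4 iron=1
After 9 (consume 1 iron): anchor=3 beaker=4
After 10 (consume 4 beaker): anchor=3
After 11 (gather 2 iron): anchor=3 iron=2
After 12 (consume 2 anchor): anchor=1 iron=2

Answer: anchor=1 iron=2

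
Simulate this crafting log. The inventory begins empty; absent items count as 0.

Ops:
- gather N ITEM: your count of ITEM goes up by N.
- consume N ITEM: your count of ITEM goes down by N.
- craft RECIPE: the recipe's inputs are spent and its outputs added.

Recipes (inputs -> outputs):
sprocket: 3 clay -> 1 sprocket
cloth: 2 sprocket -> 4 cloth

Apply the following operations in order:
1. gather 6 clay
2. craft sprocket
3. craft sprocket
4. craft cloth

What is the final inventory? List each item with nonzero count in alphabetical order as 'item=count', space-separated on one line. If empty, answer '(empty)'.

Answer: cloth=4

Derivation:
After 1 (gather 6 clay): clay=6
After 2 (craft sprocket): clay=3 sprocket=1
After 3 (craft sprocket): sprocket=2
After 4 (craft cloth): cloth=4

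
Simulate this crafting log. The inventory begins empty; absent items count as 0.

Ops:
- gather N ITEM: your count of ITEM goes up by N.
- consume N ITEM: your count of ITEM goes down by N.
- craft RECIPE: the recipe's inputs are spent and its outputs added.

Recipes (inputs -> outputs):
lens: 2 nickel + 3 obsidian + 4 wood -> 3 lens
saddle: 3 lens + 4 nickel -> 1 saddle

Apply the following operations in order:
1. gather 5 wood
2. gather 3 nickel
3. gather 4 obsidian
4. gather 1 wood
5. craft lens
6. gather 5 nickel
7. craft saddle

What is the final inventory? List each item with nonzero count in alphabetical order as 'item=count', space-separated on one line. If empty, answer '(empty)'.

Answer: nickel=2 obsidian=1 saddle=1 wood=2

Derivation:
After 1 (gather 5 wood): wood=5
After 2 (gather 3 nickel): nickel=3 wood=5
After 3 (gather 4 obsidian): nickel=3 obsidian=4 wood=5
After 4 (gather 1 wood): nickel=3 obsidian=4 wood=6
After 5 (craft lens): lens=3 nickel=1 obsidian=1 wood=2
After 6 (gather 5 nickel): lens=3 nickel=6 obsidian=1 wood=2
After 7 (craft saddle): nickel=2 obsidian=1 saddle=1 wood=2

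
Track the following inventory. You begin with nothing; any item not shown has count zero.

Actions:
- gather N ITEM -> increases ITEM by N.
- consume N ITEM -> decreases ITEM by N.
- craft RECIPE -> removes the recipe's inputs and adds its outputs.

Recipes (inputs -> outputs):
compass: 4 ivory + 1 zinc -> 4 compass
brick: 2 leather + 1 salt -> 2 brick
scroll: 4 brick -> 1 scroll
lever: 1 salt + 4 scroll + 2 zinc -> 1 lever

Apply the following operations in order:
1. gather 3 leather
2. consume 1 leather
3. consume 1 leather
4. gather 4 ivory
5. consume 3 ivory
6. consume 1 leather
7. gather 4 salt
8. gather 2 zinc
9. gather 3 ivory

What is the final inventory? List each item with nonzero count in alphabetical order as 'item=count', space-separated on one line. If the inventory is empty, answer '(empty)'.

After 1 (gather 3 leather): leather=3
After 2 (consume 1 leather): leather=2
After 3 (consume 1 leather): leather=1
After 4 (gather 4 ivory): ivory=4 leather=1
After 5 (consume 3 ivory): ivory=1 leather=1
After 6 (consume 1 leather): ivory=1
After 7 (gather 4 salt): ivory=1 salt=4
After 8 (gather 2 zinc): ivory=1 salt=4 zinc=2
After 9 (gather 3 ivory): ivory=4 salt=4 zinc=2

Answer: ivory=4 salt=4 zinc=2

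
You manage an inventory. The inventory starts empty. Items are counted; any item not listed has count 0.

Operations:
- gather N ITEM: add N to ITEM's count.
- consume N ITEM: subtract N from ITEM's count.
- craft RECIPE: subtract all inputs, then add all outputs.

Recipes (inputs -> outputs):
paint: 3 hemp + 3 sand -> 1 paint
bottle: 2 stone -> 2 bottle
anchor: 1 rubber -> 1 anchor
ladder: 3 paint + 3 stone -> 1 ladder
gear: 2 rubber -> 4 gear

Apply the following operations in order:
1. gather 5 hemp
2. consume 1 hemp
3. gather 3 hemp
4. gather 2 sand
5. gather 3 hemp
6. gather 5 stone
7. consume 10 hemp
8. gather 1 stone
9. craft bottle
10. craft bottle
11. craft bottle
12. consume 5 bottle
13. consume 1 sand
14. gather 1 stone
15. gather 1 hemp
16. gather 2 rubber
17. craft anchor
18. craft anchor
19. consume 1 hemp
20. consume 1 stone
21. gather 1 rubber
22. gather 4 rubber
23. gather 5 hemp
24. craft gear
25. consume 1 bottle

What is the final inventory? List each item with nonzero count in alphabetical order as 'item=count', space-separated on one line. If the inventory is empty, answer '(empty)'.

After 1 (gather 5 hemp): hemp=5
After 2 (consume 1 hemp): hemp=4
After 3 (gather 3 hemp): hemp=7
After 4 (gather 2 sand): hemp=7 sand=2
After 5 (gather 3 hemp): hemp=10 sand=2
After 6 (gather 5 stone): hemp=10 sand=2 stone=5
After 7 (consume 10 hemp): sand=2 stone=5
After 8 (gather 1 stone): sand=2 stone=6
After 9 (craft bottle): bottle=2 sand=2 stone=4
After 10 (craft bottle): bottle=4 sand=2 stone=2
After 11 (craft bottle): bottle=6 sand=2
After 12 (consume 5 bottle): bottle=1 sand=2
After 13 (consume 1 sand): bottle=1 sand=1
After 14 (gather 1 stone): bottle=1 sand=1 stone=1
After 15 (gather 1 hemp): bottle=1 hemp=1 sand=1 stone=1
After 16 (gather 2 rubber): bottle=1 hemp=1 rubber=2 sand=1 stone=1
After 17 (craft anchor): anchor=1 bottle=1 hemp=1 rubber=1 sand=1 stone=1
After 18 (craft anchor): anchor=2 bottle=1 hemp=1 sand=1 stone=1
After 19 (consume 1 hemp): anchor=2 bottle=1 sand=1 stone=1
After 20 (consume 1 stone): anchor=2 bottle=1 sand=1
After 21 (gather 1 rubber): anchor=2 bottle=1 rubber=1 sand=1
After 22 (gather 4 rubber): anchor=2 bottle=1 rubber=5 sand=1
After 23 (gather 5 hemp): anchor=2 bottle=1 hemp=5 rubber=5 sand=1
After 24 (craft gear): anchor=2 bottle=1 gear=4 hemp=5 rubber=3 sand=1
After 25 (consume 1 bottle): anchor=2 gear=4 hemp=5 rubber=3 sand=1

Answer: anchor=2 gear=4 hemp=5 rubber=3 sand=1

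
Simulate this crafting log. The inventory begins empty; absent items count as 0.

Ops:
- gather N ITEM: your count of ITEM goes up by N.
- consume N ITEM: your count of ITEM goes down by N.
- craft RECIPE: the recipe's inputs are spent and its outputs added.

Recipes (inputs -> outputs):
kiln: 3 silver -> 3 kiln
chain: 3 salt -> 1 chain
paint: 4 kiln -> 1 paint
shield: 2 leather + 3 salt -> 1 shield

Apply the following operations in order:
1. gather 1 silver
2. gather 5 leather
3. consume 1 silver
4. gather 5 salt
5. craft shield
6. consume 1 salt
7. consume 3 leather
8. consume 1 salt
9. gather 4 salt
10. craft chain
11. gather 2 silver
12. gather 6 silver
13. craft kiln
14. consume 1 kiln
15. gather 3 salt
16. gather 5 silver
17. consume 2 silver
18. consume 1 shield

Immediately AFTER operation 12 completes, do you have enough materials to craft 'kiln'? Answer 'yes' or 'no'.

Answer: yes

Derivation:
After 1 (gather 1 silver): silver=1
After 2 (gather 5 leather): leather=5 silver=1
After 3 (consume 1 silver): leather=5
After 4 (gather 5 salt): leather=5 salt=5
After 5 (craft shield): leather=3 salt=2 shield=1
After 6 (consume 1 salt): leather=3 salt=1 shield=1
After 7 (consume 3 leather): salt=1 shield=1
After 8 (consume 1 salt): shield=1
After 9 (gather 4 salt): salt=4 shield=1
After 10 (craft chain): chain=1 salt=1 shield=1
After 11 (gather 2 silver): chain=1 salt=1 shield=1 silver=2
After 12 (gather 6 silver): chain=1 salt=1 shield=1 silver=8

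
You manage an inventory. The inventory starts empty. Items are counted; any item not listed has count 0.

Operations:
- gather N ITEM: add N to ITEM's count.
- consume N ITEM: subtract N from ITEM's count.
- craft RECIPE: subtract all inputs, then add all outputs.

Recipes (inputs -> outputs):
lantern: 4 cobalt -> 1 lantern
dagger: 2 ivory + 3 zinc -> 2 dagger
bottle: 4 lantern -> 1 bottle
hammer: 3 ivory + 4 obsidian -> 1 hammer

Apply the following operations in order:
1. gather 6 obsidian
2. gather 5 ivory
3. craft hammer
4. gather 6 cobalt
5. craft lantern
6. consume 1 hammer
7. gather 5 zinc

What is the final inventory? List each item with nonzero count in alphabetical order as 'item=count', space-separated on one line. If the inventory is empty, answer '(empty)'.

Answer: cobalt=2 ivory=2 lantern=1 obsidian=2 zinc=5

Derivation:
After 1 (gather 6 obsidian): obsidian=6
After 2 (gather 5 ivory): ivory=5 obsidian=6
After 3 (craft hammer): hammer=1 ivory=2 obsidian=2
After 4 (gather 6 cobalt): cobalt=6 hammer=1 ivory=2 obsidian=2
After 5 (craft lantern): cobalt=2 hammer=1 ivory=2 lantern=1 obsidian=2
After 6 (consume 1 hammer): cobalt=2 ivory=2 lantern=1 obsidian=2
After 7 (gather 5 zinc): cobalt=2 ivory=2 lantern=1 obsidian=2 zinc=5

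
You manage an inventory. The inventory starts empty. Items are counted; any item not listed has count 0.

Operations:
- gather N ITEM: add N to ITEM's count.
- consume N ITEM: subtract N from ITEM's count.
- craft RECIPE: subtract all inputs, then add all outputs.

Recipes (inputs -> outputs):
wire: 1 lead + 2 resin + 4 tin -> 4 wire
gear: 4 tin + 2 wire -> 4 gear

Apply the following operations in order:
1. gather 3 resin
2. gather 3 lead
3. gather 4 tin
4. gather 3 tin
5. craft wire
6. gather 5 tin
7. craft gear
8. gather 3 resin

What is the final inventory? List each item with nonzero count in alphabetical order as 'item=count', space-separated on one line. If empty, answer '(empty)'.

Answer: gear=4 lead=2 resin=4 tin=4 wire=2

Derivation:
After 1 (gather 3 resin): resin=3
After 2 (gather 3 lead): lead=3 resin=3
After 3 (gather 4 tin): lead=3 resin=3 tin=4
After 4 (gather 3 tin): lead=3 resin=3 tin=7
After 5 (craft wire): lead=2 resin=1 tin=3 wire=4
After 6 (gather 5 tin): lead=2 resin=1 tin=8 wire=4
After 7 (craft gear): gear=4 lead=2 resin=1 tin=4 wire=2
After 8 (gather 3 resin): gear=4 lead=2 resin=4 tin=4 wire=2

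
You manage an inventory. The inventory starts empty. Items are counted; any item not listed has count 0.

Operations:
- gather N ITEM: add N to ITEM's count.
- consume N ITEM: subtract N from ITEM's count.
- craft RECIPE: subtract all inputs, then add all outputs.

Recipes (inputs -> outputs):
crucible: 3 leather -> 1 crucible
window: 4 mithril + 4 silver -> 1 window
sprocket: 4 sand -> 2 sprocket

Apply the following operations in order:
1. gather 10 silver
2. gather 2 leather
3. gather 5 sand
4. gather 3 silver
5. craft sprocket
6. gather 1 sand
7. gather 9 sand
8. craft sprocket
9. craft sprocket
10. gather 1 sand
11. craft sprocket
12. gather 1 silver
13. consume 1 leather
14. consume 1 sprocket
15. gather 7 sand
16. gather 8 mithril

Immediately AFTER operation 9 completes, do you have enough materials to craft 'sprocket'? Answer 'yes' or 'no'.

Answer: no

Derivation:
After 1 (gather 10 silver): silver=10
After 2 (gather 2 leather): leather=2 silver=10
After 3 (gather 5 sand): leather=2 sand=5 silver=10
After 4 (gather 3 silver): leather=2 sand=5 silver=13
After 5 (craft sprocket): leather=2 sand=1 silver=13 sprocket=2
After 6 (gather 1 sand): leather=2 sand=2 silver=13 sprocket=2
After 7 (gather 9 sand): leather=2 sand=11 silver=13 sprocket=2
After 8 (craft sprocket): leather=2 sand=7 silver=13 sprocket=4
After 9 (craft sprocket): leather=2 sand=3 silver=13 sprocket=6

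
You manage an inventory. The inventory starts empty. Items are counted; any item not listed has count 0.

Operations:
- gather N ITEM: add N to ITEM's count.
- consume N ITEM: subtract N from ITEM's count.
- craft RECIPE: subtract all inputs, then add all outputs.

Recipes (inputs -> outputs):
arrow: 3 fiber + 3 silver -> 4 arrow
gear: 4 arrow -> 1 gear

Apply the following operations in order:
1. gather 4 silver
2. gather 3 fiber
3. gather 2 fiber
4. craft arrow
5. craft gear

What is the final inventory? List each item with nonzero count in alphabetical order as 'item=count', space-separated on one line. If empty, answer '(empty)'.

Answer: fiber=2 gear=1 silver=1

Derivation:
After 1 (gather 4 silver): silver=4
After 2 (gather 3 fiber): fiber=3 silver=4
After 3 (gather 2 fiber): fiber=5 silver=4
After 4 (craft arrow): arrow=4 fiber=2 silver=1
After 5 (craft gear): fiber=2 gear=1 silver=1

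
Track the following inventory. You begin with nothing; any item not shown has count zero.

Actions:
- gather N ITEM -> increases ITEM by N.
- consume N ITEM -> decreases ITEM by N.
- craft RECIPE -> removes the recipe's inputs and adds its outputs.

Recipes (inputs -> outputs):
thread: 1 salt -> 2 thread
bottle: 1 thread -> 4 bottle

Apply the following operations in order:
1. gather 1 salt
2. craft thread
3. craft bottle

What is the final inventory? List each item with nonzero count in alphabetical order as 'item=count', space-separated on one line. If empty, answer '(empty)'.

Answer: bottle=4 thread=1

Derivation:
After 1 (gather 1 salt): salt=1
After 2 (craft thread): thread=2
After 3 (craft bottle): bottle=4 thread=1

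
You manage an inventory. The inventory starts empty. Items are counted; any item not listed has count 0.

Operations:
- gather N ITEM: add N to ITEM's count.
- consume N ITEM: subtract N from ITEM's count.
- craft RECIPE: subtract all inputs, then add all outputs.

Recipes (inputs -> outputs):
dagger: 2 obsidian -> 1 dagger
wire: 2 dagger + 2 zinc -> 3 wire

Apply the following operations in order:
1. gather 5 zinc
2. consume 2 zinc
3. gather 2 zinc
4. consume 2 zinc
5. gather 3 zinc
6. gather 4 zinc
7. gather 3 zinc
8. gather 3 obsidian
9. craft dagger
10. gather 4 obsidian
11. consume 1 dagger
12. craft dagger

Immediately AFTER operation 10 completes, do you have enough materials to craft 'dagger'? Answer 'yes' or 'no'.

After 1 (gather 5 zinc): zinc=5
After 2 (consume 2 zinc): zinc=3
After 3 (gather 2 zinc): zinc=5
After 4 (consume 2 zinc): zinc=3
After 5 (gather 3 zinc): zinc=6
After 6 (gather 4 zinc): zinc=10
After 7 (gather 3 zinc): zinc=13
After 8 (gather 3 obsidian): obsidian=3 zinc=13
After 9 (craft dagger): dagger=1 obsidian=1 zinc=13
After 10 (gather 4 obsidian): dagger=1 obsidian=5 zinc=13

Answer: yes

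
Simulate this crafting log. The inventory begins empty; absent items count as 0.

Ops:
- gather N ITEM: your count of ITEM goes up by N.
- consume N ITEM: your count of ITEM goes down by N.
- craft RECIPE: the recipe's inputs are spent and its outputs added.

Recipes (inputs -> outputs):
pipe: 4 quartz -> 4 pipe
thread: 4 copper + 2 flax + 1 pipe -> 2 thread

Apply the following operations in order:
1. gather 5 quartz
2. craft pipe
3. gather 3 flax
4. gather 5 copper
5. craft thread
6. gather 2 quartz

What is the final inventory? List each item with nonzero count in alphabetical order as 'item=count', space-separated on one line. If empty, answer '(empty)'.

After 1 (gather 5 quartz): quartz=5
After 2 (craft pipe): pipe=4 quartz=1
After 3 (gather 3 flax): flax=3 pipe=4 quartz=1
After 4 (gather 5 copper): copper=5 flax=3 pipe=4 quartz=1
After 5 (craft thread): copper=1 flax=1 pipe=3 quartz=1 thread=2
After 6 (gather 2 quartz): copper=1 flax=1 pipe=3 quartz=3 thread=2

Answer: copper=1 flax=1 pipe=3 quartz=3 thread=2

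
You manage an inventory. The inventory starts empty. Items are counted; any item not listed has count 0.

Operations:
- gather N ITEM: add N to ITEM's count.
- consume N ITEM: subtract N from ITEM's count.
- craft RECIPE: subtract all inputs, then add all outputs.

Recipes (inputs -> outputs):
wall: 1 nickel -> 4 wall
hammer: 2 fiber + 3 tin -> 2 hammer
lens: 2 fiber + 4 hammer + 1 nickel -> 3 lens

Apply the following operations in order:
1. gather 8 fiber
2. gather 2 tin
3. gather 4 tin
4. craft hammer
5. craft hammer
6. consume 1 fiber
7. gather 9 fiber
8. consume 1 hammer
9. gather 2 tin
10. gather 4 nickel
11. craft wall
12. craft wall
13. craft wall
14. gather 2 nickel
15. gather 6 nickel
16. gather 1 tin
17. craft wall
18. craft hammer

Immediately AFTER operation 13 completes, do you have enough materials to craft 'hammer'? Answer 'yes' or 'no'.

Answer: no

Derivation:
After 1 (gather 8 fiber): fiber=8
After 2 (gather 2 tin): fiber=8 tin=2
After 3 (gather 4 tin): fiber=8 tin=6
After 4 (craft hammer): fiber=6 hammer=2 tin=3
After 5 (craft hammer): fiber=4 hammer=4
After 6 (consume 1 fiber): fiber=3 hammer=4
After 7 (gather 9 fiber): fiber=12 hammer=4
After 8 (consume 1 hammer): fiber=12 hammer=3
After 9 (gather 2 tin): fiber=12 hammer=3 tin=2
After 10 (gather 4 nickel): fiber=12 hammer=3 nickel=4 tin=2
After 11 (craft wall): fiber=12 hammer=3 nickel=3 tin=2 wall=4
After 12 (craft wall): fiber=12 hammer=3 nickel=2 tin=2 wall=8
After 13 (craft wall): fiber=12 hammer=3 nickel=1 tin=2 wall=12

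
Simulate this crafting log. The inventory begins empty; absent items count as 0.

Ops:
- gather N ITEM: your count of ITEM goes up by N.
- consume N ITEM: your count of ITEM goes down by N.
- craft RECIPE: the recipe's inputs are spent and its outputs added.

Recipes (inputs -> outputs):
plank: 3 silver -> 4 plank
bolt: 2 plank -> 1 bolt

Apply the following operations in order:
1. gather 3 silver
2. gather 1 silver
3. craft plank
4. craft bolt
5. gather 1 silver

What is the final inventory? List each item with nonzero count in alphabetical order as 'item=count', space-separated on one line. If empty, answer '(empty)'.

After 1 (gather 3 silver): silver=3
After 2 (gather 1 silver): silver=4
After 3 (craft plank): plank=4 silver=1
After 4 (craft bolt): bolt=1 plank=2 silver=1
After 5 (gather 1 silver): bolt=1 plank=2 silver=2

Answer: bolt=1 plank=2 silver=2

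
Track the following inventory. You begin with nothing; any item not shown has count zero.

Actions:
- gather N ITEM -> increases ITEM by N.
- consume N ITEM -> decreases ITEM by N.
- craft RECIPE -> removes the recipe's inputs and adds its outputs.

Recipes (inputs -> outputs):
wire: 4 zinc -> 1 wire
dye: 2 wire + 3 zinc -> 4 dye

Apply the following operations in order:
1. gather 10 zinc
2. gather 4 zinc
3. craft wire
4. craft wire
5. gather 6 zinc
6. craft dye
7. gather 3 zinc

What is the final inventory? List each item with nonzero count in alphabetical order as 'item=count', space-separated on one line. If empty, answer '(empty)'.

Answer: dye=4 zinc=12

Derivation:
After 1 (gather 10 zinc): zinc=10
After 2 (gather 4 zinc): zinc=14
After 3 (craft wire): wire=1 zinc=10
After 4 (craft wire): wire=2 zinc=6
After 5 (gather 6 zinc): wire=2 zinc=12
After 6 (craft dye): dye=4 zinc=9
After 7 (gather 3 zinc): dye=4 zinc=12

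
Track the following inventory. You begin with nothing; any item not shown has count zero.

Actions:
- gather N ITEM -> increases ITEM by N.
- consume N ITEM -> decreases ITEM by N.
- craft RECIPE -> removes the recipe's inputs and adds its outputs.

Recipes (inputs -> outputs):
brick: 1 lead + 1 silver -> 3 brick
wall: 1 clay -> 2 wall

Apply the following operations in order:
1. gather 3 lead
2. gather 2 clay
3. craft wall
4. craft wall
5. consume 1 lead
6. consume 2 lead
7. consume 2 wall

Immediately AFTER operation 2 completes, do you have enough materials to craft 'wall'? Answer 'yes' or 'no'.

Answer: yes

Derivation:
After 1 (gather 3 lead): lead=3
After 2 (gather 2 clay): clay=2 lead=3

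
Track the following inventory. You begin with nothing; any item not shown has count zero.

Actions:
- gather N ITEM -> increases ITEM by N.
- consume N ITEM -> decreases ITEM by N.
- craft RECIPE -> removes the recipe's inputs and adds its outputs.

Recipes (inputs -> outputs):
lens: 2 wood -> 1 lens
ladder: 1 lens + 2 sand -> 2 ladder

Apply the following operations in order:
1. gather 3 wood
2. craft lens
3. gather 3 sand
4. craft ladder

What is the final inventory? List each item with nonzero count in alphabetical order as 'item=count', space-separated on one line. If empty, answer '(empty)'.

After 1 (gather 3 wood): wood=3
After 2 (craft lens): lens=1 wood=1
After 3 (gather 3 sand): lens=1 sand=3 wood=1
After 4 (craft ladder): ladder=2 sand=1 wood=1

Answer: ladder=2 sand=1 wood=1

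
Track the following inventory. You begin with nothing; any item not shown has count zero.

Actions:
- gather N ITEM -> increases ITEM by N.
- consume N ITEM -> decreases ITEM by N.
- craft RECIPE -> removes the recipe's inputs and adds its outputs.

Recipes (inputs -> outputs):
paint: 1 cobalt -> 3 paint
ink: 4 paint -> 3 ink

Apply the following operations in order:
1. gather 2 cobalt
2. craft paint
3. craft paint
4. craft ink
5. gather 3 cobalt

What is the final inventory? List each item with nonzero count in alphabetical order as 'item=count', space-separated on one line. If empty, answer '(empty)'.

Answer: cobalt=3 ink=3 paint=2

Derivation:
After 1 (gather 2 cobalt): cobalt=2
After 2 (craft paint): cobalt=1 paint=3
After 3 (craft paint): paint=6
After 4 (craft ink): ink=3 paint=2
After 5 (gather 3 cobalt): cobalt=3 ink=3 paint=2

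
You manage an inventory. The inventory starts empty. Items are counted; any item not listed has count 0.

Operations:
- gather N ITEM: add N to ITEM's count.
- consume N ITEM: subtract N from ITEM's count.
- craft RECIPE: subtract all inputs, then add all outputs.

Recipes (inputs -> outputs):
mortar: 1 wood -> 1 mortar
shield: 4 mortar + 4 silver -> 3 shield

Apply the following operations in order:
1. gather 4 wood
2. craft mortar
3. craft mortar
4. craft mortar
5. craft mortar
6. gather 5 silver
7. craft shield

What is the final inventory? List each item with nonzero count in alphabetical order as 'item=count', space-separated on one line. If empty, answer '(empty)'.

After 1 (gather 4 wood): wood=4
After 2 (craft mortar): mortar=1 wood=3
After 3 (craft mortar): mortar=2 wood=2
After 4 (craft mortar): mortar=3 wood=1
After 5 (craft mortar): mortar=4
After 6 (gather 5 silver): mortar=4 silver=5
After 7 (craft shield): shield=3 silver=1

Answer: shield=3 silver=1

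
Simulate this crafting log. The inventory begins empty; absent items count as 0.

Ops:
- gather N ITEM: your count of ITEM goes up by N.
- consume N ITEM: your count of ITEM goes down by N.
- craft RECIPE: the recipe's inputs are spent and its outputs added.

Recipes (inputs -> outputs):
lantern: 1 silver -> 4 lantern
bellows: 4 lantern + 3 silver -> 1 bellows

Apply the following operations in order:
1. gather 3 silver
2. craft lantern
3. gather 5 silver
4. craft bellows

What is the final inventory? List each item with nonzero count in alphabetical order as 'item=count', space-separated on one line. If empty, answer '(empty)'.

Answer: bellows=1 silver=4

Derivation:
After 1 (gather 3 silver): silver=3
After 2 (craft lantern): lantern=4 silver=2
After 3 (gather 5 silver): lantern=4 silver=7
After 4 (craft bellows): bellows=1 silver=4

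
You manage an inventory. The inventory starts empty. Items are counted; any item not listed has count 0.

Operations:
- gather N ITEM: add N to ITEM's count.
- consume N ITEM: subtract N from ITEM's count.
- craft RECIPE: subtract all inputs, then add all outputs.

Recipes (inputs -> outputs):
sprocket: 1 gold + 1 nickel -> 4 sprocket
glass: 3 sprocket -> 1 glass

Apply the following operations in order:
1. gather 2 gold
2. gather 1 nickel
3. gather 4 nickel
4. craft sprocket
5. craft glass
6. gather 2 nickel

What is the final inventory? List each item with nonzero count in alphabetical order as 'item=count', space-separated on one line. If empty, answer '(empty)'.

After 1 (gather 2 gold): gold=2
After 2 (gather 1 nickel): gold=2 nickel=1
After 3 (gather 4 nickel): gold=2 nickel=5
After 4 (craft sprocket): gold=1 nickel=4 sprocket=4
After 5 (craft glass): glass=1 gold=1 nickel=4 sprocket=1
After 6 (gather 2 nickel): glass=1 gold=1 nickel=6 sprocket=1

Answer: glass=1 gold=1 nickel=6 sprocket=1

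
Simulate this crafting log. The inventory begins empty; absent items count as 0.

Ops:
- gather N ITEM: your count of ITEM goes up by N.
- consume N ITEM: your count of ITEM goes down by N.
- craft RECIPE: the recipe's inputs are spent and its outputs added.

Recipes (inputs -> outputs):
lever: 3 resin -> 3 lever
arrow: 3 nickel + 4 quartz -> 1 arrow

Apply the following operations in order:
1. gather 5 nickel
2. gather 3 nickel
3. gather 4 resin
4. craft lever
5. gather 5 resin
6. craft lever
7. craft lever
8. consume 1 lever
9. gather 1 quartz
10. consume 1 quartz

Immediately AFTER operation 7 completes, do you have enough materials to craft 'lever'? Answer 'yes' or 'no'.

After 1 (gather 5 nickel): nickel=5
After 2 (gather 3 nickel): nickel=8
After 3 (gather 4 resin): nickel=8 resin=4
After 4 (craft lever): lever=3 nickel=8 resin=1
After 5 (gather 5 resin): lever=3 nickel=8 resin=6
After 6 (craft lever): lever=6 nickel=8 resin=3
After 7 (craft lever): lever=9 nickel=8

Answer: no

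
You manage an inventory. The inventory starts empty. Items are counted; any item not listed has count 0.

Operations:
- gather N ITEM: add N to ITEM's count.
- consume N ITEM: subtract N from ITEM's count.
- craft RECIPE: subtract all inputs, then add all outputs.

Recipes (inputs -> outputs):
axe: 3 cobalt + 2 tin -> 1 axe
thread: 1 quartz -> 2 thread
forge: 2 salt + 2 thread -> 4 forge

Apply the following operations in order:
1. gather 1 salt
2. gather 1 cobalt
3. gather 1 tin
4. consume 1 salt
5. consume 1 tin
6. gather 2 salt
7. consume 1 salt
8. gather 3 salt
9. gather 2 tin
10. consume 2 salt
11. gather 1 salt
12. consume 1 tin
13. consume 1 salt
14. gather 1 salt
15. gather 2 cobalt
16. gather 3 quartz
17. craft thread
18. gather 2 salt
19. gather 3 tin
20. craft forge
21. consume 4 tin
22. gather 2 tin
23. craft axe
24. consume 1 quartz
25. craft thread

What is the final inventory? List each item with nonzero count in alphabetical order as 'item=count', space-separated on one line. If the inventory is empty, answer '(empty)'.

After 1 (gather 1 salt): salt=1
After 2 (gather 1 cobalt): cobalt=1 salt=1
After 3 (gather 1 tin): cobalt=1 salt=1 tin=1
After 4 (consume 1 salt): cobalt=1 tin=1
After 5 (consume 1 tin): cobalt=1
After 6 (gather 2 salt): cobalt=1 salt=2
After 7 (consume 1 salt): cobalt=1 salt=1
After 8 (gather 3 salt): cobalt=1 salt=4
After 9 (gather 2 tin): cobalt=1 salt=4 tin=2
After 10 (consume 2 salt): cobalt=1 salt=2 tin=2
After 11 (gather 1 salt): cobalt=1 salt=3 tin=2
After 12 (consume 1 tin): cobalt=1 salt=3 tin=1
After 13 (consume 1 salt): cobalt=1 salt=2 tin=1
After 14 (gather 1 salt): cobalt=1 salt=3 tin=1
After 15 (gather 2 cobalt): cobalt=3 salt=3 tin=1
After 16 (gather 3 quartz): cobalt=3 quartz=3 salt=3 tin=1
After 17 (craft thread): cobalt=3 quartz=2 salt=3 thread=2 tin=1
After 18 (gather 2 salt): cobalt=3 quartz=2 salt=5 thread=2 tin=1
After 19 (gather 3 tin): cobalt=3 quartz=2 salt=5 thread=2 tin=4
After 20 (craft forge): cobalt=3 forge=4 quartz=2 salt=3 tin=4
After 21 (consume 4 tin): cobalt=3 forge=4 quartz=2 salt=3
After 22 (gather 2 tin): cobalt=3 forge=4 quartz=2 salt=3 tin=2
After 23 (craft axe): axe=1 forge=4 quartz=2 salt=3
After 24 (consume 1 quartz): axe=1 forge=4 quartz=1 salt=3
After 25 (craft thread): axe=1 forge=4 salt=3 thread=2

Answer: axe=1 forge=4 salt=3 thread=2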